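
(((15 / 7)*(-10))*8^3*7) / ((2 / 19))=-729600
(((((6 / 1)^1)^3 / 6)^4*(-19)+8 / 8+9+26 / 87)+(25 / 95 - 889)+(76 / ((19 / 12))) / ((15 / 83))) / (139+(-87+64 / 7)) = -923172472831 / 1768710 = -521946.77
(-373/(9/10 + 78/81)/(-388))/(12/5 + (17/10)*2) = 251775/2829878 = 0.09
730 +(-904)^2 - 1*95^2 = 808921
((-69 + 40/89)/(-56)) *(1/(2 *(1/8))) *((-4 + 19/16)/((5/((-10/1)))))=27.54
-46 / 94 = -23 / 47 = -0.49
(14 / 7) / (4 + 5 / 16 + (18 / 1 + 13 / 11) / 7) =2464 / 8689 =0.28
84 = 84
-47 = -47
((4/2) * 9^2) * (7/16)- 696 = -5001/8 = -625.12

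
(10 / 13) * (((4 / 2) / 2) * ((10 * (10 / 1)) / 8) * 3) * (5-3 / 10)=3525 / 26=135.58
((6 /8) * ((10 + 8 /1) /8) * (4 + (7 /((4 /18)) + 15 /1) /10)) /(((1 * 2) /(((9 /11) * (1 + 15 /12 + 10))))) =2059911 /28160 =73.15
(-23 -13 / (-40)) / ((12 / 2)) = -907 / 240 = -3.78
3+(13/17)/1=64/17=3.76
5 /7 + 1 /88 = 0.73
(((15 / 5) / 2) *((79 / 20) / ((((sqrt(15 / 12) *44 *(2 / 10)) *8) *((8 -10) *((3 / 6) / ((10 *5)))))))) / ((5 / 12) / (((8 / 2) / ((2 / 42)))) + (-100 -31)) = 74655 *sqrt(5) / 5809892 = 0.03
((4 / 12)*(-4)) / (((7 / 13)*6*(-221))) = 2 / 1071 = 0.00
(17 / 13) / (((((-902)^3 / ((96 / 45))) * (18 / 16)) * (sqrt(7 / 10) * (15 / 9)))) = -544 * sqrt(70) / 1878250599225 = -0.00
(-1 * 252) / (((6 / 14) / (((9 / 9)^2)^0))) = -588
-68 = -68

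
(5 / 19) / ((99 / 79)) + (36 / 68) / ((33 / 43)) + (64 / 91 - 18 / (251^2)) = 293844892636 / 183327050907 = 1.60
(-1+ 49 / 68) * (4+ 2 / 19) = -39 / 34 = -1.15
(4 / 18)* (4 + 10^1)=28 / 9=3.11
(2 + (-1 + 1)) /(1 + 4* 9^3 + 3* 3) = 1 /1463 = 0.00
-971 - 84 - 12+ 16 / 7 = -7453 / 7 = -1064.71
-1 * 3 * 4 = -12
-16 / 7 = -2.29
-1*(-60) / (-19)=-60 / 19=-3.16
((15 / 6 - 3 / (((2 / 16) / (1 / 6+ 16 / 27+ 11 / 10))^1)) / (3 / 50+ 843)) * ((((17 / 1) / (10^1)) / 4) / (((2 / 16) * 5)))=-64447 / 1896885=-0.03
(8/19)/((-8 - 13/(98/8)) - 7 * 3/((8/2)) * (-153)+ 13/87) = 0.00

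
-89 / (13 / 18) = -1602 / 13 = -123.23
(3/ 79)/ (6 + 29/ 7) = 21/ 5609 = 0.00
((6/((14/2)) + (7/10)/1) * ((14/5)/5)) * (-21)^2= 48069/125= 384.55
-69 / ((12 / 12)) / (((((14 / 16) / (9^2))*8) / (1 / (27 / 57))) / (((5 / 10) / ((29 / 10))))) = -58995 / 203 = -290.62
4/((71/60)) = 240/71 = 3.38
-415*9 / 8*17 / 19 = -63495 / 152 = -417.73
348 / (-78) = -58 / 13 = -4.46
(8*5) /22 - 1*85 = -83.18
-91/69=-1.32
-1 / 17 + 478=8125 / 17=477.94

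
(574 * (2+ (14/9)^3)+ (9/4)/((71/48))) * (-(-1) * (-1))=-171327040/51759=-3310.09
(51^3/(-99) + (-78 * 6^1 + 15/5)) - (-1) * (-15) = -20019/11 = -1819.91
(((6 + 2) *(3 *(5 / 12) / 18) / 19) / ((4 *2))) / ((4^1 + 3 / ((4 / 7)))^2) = 10 / 234099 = 0.00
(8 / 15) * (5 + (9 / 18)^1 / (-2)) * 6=76 / 5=15.20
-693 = -693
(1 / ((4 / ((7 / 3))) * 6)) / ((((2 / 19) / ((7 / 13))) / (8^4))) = 2037.06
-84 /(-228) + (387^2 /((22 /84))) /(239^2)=10.38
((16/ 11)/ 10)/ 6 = 4/ 165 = 0.02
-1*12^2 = -144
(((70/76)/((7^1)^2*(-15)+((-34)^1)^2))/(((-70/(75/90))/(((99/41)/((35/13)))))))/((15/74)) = -5291/45914260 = -0.00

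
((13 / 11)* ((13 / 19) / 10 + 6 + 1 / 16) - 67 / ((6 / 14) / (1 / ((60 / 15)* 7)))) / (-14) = -83381 / 702240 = -0.12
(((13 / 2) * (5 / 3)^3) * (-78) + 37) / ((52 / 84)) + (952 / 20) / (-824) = -3731.96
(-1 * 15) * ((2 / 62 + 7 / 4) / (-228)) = 1105 / 9424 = 0.12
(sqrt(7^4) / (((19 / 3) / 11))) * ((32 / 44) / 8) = 147 / 19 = 7.74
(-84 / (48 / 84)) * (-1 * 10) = 1470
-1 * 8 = -8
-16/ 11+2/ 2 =-5/ 11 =-0.45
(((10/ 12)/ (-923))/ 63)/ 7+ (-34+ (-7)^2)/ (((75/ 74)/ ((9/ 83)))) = 1626541753/ 1013537070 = 1.60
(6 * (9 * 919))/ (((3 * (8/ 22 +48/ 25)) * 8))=2274525/ 2512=905.46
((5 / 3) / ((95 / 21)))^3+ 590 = 4047153 / 6859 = 590.05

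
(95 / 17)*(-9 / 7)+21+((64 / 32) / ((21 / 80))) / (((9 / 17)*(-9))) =353252 / 28917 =12.22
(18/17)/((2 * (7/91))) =117/17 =6.88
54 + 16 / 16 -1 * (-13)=68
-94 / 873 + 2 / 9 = 100 / 873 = 0.11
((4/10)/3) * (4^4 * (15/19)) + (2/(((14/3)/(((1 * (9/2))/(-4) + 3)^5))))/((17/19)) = 2818891829/74088448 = 38.05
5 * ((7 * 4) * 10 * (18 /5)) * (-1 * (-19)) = 95760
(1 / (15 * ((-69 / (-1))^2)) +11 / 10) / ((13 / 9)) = 31423 / 41262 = 0.76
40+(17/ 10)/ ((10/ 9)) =4153/ 100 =41.53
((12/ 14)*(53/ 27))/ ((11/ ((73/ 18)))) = 3869/ 6237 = 0.62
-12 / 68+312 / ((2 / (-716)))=-1898835 / 17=-111696.18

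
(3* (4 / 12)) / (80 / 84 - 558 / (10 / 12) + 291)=-105 / 39653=-0.00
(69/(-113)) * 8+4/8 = -4.38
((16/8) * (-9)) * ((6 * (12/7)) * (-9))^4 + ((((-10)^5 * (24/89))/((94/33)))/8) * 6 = -1321851600.75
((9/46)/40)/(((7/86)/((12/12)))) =387/6440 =0.06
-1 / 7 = -0.14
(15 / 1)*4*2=120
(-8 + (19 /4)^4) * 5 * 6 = 1924095 /128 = 15031.99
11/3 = 3.67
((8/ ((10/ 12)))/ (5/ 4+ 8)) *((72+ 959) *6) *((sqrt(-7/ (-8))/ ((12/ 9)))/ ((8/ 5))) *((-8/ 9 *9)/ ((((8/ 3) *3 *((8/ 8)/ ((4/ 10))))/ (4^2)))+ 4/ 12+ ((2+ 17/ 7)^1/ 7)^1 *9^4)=28267601274 *sqrt(14)/ 9065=11667697.64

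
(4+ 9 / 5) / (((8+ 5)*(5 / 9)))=261 / 325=0.80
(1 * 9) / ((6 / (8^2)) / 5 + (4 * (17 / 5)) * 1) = 1440 / 2179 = 0.66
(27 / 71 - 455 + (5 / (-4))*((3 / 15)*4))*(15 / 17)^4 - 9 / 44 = -72110767419 / 260919604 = -276.37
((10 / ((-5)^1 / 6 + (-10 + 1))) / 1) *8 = -8.14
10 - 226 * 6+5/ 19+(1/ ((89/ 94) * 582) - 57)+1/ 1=-689767174/ 492081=-1401.74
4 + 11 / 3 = 23 / 3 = 7.67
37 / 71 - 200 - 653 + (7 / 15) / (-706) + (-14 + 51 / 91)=-865.92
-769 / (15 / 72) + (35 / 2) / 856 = -31596497 / 8560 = -3691.18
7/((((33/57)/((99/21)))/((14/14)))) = 57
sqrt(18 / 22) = 3 * sqrt(11) / 11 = 0.90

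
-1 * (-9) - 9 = 0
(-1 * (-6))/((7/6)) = 36/7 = 5.14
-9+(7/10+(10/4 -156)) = -809/5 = -161.80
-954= -954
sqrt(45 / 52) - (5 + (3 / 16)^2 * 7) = -1343 / 256 + 3 * sqrt(65) / 26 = -4.32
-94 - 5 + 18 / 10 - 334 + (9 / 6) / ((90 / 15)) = -8619 / 20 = -430.95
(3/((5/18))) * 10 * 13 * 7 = 9828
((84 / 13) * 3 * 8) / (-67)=-2016 / 871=-2.31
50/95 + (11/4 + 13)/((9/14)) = 951/38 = 25.03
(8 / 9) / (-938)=-4 / 4221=-0.00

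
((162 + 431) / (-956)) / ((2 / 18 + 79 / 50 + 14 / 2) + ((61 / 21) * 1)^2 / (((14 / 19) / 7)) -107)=2179275 / 63770936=0.03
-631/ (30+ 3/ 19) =-11989/ 573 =-20.92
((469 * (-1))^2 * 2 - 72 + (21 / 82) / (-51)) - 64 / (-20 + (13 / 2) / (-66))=1626701095641 / 3698282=439853.18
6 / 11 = 0.55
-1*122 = -122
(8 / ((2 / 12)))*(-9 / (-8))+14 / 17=932 / 17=54.82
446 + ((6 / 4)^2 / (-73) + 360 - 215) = 172563 / 292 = 590.97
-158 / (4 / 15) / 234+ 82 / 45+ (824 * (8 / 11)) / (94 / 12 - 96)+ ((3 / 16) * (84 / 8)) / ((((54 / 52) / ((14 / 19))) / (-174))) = -16206585034 / 64678185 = -250.57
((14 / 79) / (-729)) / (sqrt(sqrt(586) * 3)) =-7 * sqrt(3) * 586^(3 / 4) / 50622489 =-0.00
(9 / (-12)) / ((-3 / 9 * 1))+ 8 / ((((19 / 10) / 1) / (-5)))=-1429 / 76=-18.80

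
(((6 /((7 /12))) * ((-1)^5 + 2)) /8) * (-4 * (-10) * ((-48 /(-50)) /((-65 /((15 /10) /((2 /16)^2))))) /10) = -82944 /11375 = -7.29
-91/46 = -1.98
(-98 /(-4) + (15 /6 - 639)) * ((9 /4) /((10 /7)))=-9639 /10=-963.90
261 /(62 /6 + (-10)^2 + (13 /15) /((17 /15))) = 13311 /5666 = 2.35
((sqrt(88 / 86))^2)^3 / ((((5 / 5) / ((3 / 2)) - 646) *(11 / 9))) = -108 / 79507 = -0.00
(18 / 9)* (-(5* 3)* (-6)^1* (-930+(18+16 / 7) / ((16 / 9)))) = -2314845 / 14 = -165346.07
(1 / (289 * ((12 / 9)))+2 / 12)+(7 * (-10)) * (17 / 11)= -4120463 / 38148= -108.01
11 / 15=0.73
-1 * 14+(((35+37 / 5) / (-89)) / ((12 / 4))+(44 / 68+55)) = 941576 / 22695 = 41.49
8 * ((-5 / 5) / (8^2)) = -1 / 8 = -0.12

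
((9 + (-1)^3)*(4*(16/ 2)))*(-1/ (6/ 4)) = -512/ 3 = -170.67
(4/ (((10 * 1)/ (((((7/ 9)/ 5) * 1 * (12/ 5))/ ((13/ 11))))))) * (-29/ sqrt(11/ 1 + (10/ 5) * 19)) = -2552/ 4875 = -0.52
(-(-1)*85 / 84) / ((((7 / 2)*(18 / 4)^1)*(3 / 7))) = 85 / 567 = 0.15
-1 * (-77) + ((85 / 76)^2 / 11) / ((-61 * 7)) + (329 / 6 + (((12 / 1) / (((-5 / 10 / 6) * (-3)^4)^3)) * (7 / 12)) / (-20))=351995528351969 / 2669986352880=131.83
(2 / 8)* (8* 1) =2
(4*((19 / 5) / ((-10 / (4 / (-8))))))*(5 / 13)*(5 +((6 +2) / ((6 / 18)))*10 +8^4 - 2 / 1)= 82441 / 65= 1268.32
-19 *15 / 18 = -95 / 6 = -15.83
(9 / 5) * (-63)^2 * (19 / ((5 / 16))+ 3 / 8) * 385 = 6730515099 / 40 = 168262877.48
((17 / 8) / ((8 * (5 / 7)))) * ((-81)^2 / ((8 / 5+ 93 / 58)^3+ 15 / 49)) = 23326365782475 / 317218594888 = 73.53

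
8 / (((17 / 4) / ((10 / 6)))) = 160 / 51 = 3.14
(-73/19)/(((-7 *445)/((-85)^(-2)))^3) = 73/216591449738891869140625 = 0.00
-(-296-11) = 307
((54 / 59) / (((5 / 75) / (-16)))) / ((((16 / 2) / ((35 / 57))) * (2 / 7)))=-66150 / 1121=-59.01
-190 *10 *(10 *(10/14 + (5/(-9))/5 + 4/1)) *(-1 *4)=22040000/63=349841.27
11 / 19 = 0.58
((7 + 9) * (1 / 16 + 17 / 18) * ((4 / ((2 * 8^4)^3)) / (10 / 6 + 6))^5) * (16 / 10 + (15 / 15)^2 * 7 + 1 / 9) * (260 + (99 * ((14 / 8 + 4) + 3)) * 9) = 137375175 / 157818671151734043076363814076315239389122979486281161284517888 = 0.00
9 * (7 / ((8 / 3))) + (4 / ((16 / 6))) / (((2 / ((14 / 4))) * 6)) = 385 / 16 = 24.06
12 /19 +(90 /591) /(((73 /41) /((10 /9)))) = 0.73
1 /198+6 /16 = 301 /792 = 0.38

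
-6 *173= -1038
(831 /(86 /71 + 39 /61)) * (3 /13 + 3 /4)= 183552111 /416780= 440.41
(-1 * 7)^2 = 49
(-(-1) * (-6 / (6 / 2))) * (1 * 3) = -6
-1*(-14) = 14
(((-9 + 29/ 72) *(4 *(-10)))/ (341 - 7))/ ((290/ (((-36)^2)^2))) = 28880064/ 4843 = 5963.26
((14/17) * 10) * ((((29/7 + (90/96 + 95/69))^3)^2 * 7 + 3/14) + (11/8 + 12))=77203524730628385165101843165/18475471496710673399808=4178703.90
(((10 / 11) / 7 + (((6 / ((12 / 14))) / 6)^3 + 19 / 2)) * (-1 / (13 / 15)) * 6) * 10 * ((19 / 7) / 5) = -17724625 / 42042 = -421.59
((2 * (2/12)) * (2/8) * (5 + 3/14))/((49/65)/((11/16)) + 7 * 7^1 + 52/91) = 52195/6086232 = 0.01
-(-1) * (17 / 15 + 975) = 14642 / 15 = 976.13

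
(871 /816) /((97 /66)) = 9581 /13192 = 0.73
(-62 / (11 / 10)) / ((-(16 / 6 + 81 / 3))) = 1860 / 979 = 1.90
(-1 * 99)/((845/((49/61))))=-4851/51545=-0.09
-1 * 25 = -25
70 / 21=10 / 3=3.33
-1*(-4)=4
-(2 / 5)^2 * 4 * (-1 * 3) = 48 / 25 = 1.92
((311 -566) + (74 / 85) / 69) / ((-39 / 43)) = 64306543 / 228735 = 281.14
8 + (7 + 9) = 24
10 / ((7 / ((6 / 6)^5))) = 1.43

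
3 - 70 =-67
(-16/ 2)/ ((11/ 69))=-552/ 11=-50.18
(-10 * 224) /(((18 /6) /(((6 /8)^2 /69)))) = -140 /23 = -6.09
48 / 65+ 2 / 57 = 2866 / 3705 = 0.77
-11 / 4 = -2.75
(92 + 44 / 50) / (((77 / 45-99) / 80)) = -167184 / 2189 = -76.37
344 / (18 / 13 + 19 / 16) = 71552 / 535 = 133.74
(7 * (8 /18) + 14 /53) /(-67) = -1610 /31959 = -0.05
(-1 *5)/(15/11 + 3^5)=-55/2688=-0.02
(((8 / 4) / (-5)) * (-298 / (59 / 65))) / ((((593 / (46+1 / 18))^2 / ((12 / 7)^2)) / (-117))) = -276886649936 / 1016617259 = -272.36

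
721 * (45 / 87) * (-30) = -324450 / 29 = -11187.93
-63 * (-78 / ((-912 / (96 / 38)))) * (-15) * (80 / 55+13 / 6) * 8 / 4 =5872230 / 3971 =1478.78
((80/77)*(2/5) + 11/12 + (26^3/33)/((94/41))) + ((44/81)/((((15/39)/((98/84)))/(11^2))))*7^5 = 58941135416749/17588340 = 3351148.28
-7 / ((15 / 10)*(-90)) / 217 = 1 / 4185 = 0.00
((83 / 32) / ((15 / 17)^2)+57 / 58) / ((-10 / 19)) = -17115637 / 2088000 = -8.20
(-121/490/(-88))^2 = 121/15366400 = 0.00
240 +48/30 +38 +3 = 1413/5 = 282.60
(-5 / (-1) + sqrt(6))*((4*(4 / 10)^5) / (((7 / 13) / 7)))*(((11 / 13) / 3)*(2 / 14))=1408*sqrt(6) / 65625 + 1408 / 13125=0.16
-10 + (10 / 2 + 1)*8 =38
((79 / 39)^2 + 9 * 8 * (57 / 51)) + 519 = 15606608 / 25857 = 603.57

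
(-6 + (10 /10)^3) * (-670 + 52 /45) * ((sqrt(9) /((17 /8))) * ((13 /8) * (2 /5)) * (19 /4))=3717103 /255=14576.87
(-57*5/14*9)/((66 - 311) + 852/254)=325755/429646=0.76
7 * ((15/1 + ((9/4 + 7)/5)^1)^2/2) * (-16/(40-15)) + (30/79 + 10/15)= -188100971/296250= -634.94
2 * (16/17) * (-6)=-192/17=-11.29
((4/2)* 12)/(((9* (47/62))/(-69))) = -11408/47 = -242.72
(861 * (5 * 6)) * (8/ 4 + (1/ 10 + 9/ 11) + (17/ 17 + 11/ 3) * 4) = 6132903/ 11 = 557536.64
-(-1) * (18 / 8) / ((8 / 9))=81 / 32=2.53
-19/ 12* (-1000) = 4750/ 3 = 1583.33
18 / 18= 1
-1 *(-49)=49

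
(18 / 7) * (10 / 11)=180 / 77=2.34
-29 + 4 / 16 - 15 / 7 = -865 / 28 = -30.89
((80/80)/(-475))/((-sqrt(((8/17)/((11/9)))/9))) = sqrt(374)/1900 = 0.01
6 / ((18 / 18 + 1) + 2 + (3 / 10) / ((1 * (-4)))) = 240 / 157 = 1.53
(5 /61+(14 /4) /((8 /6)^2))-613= -1192573 /1952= -610.95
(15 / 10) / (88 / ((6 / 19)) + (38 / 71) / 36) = 1917 / 356155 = 0.01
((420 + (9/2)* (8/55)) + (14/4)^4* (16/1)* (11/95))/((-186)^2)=146021/7230564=0.02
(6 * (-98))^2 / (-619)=-345744 / 619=-558.55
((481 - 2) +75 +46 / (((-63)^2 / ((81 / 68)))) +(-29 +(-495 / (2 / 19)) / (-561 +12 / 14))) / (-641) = -0.83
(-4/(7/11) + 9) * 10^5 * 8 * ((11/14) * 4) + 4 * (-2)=334399608/49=6824481.80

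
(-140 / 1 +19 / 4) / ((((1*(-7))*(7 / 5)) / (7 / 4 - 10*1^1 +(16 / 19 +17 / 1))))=1971945 / 14896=132.38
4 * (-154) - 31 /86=-53007 /86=-616.36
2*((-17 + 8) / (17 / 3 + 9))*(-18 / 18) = 1.23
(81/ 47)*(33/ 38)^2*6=264627/ 33934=7.80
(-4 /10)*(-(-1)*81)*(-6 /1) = 972 /5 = 194.40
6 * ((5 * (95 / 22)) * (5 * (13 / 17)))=92625 / 187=495.32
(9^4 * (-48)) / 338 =-157464 / 169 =-931.74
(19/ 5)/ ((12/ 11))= 209/ 60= 3.48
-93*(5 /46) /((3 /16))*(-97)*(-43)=-224871.30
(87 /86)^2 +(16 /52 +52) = 5127677 /96148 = 53.33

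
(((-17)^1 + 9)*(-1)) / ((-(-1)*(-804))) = -2 / 201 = -0.01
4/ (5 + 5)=2/ 5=0.40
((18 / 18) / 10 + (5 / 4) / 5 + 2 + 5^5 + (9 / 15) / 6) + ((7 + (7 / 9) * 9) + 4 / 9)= 565541 / 180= 3141.89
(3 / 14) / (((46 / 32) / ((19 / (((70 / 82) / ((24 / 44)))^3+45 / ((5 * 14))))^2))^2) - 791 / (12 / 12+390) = 13470807068721653862570663842597298303071 / 425748610004169675692154799009286890673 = 31.64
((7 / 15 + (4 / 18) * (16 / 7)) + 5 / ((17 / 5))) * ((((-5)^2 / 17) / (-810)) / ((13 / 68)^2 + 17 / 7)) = -104752 / 58167639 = -0.00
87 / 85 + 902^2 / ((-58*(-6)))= 17296654 / 7395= 2338.97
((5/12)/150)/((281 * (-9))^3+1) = -1/5823029479680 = -0.00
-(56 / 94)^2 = -0.35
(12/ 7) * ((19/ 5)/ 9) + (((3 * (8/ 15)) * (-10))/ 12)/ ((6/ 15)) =-274/ 105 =-2.61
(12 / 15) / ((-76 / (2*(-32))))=64 / 95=0.67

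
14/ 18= 7/ 9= 0.78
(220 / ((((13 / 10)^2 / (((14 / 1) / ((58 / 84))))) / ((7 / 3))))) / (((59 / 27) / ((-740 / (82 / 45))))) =-13569217200000 / 11855519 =-1144548.56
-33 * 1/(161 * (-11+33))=-3/322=-0.01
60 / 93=20 / 31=0.65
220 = 220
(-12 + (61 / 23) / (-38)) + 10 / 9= -86201 / 7866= -10.96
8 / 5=1.60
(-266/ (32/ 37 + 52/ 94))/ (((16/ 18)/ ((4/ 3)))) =-231287/ 822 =-281.37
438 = 438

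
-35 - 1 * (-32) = -3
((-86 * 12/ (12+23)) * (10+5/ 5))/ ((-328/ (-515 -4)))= -513.21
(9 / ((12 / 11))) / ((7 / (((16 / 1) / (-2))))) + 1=-59 / 7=-8.43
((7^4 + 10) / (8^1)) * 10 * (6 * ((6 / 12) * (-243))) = -8788095 / 4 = -2197023.75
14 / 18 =7 / 9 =0.78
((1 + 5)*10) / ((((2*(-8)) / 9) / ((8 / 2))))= -135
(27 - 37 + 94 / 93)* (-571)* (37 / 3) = 17662172 / 279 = 63305.28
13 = 13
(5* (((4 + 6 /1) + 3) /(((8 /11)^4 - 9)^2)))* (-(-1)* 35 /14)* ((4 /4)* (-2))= -5358972025 /1253876533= -4.27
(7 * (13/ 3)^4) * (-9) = -199927/ 9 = -22214.11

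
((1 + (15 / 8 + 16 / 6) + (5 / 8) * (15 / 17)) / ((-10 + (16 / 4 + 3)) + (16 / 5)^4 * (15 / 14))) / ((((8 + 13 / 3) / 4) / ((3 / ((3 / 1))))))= 1087625 / 60182091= 0.02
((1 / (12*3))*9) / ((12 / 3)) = 1 / 16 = 0.06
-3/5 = -0.60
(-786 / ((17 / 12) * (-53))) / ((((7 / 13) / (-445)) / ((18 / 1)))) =-982154160 / 6307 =-155724.46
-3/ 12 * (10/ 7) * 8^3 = -1280/ 7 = -182.86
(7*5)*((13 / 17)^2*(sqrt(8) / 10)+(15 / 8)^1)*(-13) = -6825 / 8-15379*sqrt(2) / 289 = -928.38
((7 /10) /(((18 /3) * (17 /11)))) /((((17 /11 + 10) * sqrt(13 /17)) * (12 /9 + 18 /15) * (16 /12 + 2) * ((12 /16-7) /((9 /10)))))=-22869 * sqrt(221) /2666365000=-0.00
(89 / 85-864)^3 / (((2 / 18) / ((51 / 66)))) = -3551899151362959 / 794750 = -4469203084.45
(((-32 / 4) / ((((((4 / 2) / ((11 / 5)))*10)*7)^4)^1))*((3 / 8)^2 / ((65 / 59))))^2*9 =543967600010769 / 15588021904000000000000000000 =0.00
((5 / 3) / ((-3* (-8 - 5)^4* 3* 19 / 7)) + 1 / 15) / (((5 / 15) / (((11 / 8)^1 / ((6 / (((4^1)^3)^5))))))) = 3605176489345024 / 73258965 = 49211403.54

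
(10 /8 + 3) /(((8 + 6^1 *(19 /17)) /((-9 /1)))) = -2601 /1000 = -2.60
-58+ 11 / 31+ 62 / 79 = -56.86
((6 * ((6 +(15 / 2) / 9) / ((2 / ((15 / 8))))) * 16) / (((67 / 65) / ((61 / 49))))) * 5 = 12192375 / 3283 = 3713.79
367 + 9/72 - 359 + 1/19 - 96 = -87.82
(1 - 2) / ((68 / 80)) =-20 / 17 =-1.18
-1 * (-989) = 989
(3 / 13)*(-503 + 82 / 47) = -70677 / 611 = -115.67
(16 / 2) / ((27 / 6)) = 16 / 9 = 1.78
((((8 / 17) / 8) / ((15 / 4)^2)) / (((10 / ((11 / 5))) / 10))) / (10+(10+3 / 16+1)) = 2816 / 6483375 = 0.00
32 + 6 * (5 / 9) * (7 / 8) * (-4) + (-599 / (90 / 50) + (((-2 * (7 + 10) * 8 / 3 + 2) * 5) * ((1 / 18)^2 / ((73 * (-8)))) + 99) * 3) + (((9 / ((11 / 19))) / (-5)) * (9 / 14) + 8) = -343701871 / 36424080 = -9.44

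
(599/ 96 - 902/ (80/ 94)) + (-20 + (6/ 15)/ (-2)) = -515429/ 480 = -1073.81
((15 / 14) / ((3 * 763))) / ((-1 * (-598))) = 5 / 6387836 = 0.00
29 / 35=0.83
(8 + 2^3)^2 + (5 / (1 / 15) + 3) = 334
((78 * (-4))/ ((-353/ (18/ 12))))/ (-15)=-156/ 1765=-0.09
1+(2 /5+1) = 12 /5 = 2.40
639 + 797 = 1436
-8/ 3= -2.67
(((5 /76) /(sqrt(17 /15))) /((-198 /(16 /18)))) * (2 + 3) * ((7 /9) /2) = -175 * sqrt(255) /5180274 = -0.00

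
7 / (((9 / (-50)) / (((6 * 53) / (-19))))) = 37100 / 57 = 650.88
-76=-76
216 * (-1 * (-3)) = 648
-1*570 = -570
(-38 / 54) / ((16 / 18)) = -19 / 24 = -0.79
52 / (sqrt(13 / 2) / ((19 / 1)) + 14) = 525616 / 141499- 988*sqrt(26) / 141499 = 3.68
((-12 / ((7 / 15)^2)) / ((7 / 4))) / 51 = -3600 / 5831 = -0.62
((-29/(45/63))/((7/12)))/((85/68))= -1392/25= -55.68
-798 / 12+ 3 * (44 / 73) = -64.69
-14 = -14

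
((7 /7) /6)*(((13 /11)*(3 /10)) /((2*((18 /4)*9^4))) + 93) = 201357103 /12990780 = 15.50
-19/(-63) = 19/63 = 0.30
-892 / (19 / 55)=-49060 / 19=-2582.11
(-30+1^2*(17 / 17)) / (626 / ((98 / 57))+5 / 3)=-4263 / 53768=-0.08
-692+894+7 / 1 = 209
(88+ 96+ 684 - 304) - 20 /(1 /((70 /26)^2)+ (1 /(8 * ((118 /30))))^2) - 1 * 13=15439084671 /37926121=407.08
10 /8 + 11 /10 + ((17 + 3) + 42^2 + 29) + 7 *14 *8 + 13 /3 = 156221 /60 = 2603.68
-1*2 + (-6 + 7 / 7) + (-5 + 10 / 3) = -26 / 3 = -8.67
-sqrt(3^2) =-3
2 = 2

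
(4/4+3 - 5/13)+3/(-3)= 34/13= 2.62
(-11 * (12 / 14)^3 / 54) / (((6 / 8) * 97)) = -176 / 99813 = -0.00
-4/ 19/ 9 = -4/ 171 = -0.02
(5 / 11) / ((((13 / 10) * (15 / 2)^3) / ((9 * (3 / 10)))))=0.00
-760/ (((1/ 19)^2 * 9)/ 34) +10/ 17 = -158579990/ 153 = -1036470.52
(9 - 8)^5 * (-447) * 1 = -447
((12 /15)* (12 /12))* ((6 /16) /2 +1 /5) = 31 /100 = 0.31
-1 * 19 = -19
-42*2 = -84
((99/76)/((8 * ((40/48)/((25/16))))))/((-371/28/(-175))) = 259875/64448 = 4.03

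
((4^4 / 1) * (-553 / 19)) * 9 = -1274112 / 19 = -67058.53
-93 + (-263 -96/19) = -6860/19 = -361.05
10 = 10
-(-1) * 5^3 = 125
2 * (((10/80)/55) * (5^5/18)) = 625/792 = 0.79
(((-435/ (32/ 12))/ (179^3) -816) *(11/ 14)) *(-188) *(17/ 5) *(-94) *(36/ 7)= -39769583371939674/ 200736865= -198117985.81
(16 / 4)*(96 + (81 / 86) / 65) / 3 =357814 / 2795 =128.02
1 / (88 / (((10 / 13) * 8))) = 10 / 143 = 0.07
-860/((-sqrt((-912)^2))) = 215/228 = 0.94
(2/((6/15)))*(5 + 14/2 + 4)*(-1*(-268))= 21440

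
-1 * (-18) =18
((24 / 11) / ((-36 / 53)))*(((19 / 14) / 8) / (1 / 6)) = -1007 / 308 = -3.27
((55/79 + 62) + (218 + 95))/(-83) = -29680/6557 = -4.53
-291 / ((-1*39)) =97 / 13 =7.46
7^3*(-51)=-17493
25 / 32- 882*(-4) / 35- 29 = 72.58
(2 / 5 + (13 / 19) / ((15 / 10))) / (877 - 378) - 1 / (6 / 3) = -141727 / 284430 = -0.50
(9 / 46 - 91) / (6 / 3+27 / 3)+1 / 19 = -78857 / 9614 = -8.20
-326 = -326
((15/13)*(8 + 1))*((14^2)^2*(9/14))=3333960/13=256458.46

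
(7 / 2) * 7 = 49 / 2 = 24.50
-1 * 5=-5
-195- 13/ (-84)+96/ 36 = -5381/ 28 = -192.18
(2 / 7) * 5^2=50 / 7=7.14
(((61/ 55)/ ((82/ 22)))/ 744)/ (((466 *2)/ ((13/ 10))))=793/ 1421486400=0.00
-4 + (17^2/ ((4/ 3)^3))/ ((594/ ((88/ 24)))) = -1247/ 384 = -3.25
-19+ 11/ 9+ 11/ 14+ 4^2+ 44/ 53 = -1081/ 6678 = -0.16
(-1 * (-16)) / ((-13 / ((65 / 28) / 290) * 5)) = -2 / 1015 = -0.00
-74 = -74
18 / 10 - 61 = -59.20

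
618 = 618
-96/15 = -32/5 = -6.40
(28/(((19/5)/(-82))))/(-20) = 574/19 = 30.21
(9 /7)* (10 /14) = 45 /49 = 0.92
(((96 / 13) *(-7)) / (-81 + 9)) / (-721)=-4 / 4017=-0.00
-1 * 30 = -30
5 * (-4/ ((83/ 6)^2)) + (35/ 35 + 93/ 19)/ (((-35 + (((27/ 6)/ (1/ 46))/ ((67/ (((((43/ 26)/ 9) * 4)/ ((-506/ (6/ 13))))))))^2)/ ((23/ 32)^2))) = -871129279592781823/ 4548478390439369024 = -0.19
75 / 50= 3 / 2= 1.50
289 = 289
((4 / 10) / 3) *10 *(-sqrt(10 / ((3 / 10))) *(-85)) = 3400 *sqrt(3) / 9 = 654.33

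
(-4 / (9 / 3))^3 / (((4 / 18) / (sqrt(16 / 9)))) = -128 / 9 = -14.22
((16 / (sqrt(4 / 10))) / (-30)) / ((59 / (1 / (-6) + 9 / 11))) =-86 * sqrt(10) / 29205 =-0.01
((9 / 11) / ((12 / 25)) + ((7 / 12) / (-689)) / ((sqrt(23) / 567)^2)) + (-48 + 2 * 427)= 277467491 / 348634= 795.87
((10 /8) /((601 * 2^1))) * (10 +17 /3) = 235 /14424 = 0.02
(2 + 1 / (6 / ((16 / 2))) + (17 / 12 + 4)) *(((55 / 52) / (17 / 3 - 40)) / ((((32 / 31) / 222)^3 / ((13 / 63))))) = -3734783719425 / 6750208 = -553284.24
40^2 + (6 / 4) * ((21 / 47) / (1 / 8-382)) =229735748 / 143585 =1600.00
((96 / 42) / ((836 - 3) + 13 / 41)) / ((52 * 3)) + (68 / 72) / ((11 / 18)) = 7207555 / 4663659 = 1.55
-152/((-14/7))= 76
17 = 17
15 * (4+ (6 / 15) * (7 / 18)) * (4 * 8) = 1994.67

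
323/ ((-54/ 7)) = -2261/ 54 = -41.87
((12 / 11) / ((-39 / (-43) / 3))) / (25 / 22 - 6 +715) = 1032 / 203099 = 0.01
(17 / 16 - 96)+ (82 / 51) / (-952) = -9218975 / 97104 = -94.94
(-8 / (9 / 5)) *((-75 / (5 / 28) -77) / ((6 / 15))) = 5522.22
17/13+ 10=147/13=11.31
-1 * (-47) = 47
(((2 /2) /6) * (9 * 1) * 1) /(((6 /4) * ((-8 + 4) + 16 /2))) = 1 /4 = 0.25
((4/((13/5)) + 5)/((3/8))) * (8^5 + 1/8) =1714025/3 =571341.67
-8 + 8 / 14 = -52 / 7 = -7.43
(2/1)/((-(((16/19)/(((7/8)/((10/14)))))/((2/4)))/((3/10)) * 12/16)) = -931/1600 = -0.58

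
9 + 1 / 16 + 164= 2769 / 16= 173.06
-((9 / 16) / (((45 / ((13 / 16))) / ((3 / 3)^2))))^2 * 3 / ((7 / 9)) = -4563 / 11468800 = -0.00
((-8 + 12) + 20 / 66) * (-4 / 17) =-568 / 561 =-1.01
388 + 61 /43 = 16745 /43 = 389.42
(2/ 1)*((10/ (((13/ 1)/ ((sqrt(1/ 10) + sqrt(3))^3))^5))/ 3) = (sqrt(10) + 10*sqrt(3))^15/ 55693950000000000000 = 0.84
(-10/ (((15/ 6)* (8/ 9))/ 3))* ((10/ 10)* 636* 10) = -85860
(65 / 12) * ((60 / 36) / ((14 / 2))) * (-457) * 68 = -2524925 / 63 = -40078.17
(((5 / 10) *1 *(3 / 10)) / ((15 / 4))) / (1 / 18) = 18 / 25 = 0.72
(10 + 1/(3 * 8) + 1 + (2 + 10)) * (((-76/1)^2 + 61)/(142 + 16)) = 40859/48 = 851.23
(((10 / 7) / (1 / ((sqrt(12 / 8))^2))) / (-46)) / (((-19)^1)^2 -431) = 3 / 4508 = 0.00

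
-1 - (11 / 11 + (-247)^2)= -61011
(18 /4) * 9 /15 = 27 /10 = 2.70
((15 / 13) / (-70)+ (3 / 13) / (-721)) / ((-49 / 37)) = 1665 / 131222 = 0.01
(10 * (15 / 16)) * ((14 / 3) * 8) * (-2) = -700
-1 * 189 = -189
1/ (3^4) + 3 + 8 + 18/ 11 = 11270/ 891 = 12.65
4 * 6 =24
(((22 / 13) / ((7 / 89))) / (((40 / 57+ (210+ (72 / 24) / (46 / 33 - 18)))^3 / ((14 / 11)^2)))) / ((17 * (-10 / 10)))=-151895279067323904 / 691254668388947994946043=-0.00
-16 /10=-8 /5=-1.60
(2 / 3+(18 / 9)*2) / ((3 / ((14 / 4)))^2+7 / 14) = 1372 / 363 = 3.78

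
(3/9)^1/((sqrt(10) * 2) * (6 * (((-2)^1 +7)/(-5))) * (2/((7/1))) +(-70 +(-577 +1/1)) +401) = -2401/1761279 +56 * sqrt(10)/2935465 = -0.00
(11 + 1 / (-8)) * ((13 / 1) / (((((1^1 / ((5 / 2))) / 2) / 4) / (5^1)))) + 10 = 28295 / 2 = 14147.50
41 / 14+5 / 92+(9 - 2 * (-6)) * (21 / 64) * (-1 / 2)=-9529 / 20608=-0.46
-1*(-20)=20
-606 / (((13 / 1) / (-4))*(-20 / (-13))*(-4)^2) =303 / 40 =7.58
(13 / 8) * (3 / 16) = 39 / 128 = 0.30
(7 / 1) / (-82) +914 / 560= 17757 / 11480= 1.55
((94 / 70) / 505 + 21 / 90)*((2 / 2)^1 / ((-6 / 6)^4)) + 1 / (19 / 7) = 0.60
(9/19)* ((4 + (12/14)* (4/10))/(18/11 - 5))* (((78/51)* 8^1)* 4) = -658944/22015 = -29.93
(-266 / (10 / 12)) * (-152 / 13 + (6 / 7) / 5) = 1195176 / 325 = 3677.46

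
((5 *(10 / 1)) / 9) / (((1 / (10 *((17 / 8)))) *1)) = 2125 / 18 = 118.06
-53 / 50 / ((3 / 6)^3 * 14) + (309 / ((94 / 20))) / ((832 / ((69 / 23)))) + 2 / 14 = -772587 / 3421600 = -0.23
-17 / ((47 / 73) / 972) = -1206252 / 47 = -25664.94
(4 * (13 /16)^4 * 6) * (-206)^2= 909010947 /2048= 443853.00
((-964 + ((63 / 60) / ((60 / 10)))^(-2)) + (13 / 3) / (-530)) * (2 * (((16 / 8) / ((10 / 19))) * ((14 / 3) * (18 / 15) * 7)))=-5514702652 / 19875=-277469.32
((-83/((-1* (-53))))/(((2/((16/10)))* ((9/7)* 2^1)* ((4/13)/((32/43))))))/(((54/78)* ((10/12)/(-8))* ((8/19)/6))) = 119397824/512775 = 232.85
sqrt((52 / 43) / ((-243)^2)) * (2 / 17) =4 * sqrt(559) / 177633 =0.00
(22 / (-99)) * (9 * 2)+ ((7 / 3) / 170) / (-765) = -4.00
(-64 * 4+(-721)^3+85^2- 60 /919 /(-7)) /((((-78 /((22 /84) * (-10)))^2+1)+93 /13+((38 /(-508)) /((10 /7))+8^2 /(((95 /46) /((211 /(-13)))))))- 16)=-915160601094855372400 /918278192130257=-996604.96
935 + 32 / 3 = 2837 / 3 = 945.67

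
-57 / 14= -4.07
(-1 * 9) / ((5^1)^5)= -9 / 3125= -0.00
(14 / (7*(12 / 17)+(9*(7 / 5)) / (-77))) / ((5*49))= 374 / 31269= 0.01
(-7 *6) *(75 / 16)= -1575 / 8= -196.88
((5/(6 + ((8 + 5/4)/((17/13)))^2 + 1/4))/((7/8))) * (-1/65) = -36992/23683751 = -0.00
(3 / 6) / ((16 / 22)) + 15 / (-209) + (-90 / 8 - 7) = -58969 / 3344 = -17.63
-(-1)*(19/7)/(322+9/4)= 76/9079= 0.01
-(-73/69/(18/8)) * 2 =584/621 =0.94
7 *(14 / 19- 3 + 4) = 231 / 19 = 12.16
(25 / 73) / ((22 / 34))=425 / 803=0.53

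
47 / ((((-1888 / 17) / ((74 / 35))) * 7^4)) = -29563 / 79329040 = -0.00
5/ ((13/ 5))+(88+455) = 544.92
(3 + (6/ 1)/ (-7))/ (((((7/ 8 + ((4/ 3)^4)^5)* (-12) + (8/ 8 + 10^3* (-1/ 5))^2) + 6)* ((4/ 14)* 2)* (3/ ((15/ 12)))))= 29056536675/ 665975034671384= 0.00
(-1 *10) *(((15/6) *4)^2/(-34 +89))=-200/11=-18.18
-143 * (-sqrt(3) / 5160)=143 * sqrt(3) / 5160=0.05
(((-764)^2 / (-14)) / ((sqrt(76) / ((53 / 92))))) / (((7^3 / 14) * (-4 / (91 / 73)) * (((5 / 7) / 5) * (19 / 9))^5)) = 509087722752063 * sqrt(19) / 157980068398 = 14046.47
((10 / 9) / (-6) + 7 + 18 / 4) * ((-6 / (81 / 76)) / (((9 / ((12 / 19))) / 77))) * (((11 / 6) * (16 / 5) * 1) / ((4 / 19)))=-314650336 / 32805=-9591.54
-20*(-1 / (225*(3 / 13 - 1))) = -26 / 225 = -0.12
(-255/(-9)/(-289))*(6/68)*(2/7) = -5/2023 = -0.00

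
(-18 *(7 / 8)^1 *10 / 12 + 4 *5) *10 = 275 / 4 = 68.75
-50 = -50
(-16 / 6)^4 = 4096 / 81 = 50.57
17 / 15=1.13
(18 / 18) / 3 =1 / 3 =0.33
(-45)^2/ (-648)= -25/ 8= -3.12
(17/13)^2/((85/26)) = 34/65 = 0.52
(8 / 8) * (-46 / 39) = -46 / 39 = -1.18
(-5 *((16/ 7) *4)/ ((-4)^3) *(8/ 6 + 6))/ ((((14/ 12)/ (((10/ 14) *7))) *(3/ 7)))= 1100/ 21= 52.38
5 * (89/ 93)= 445/ 93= 4.78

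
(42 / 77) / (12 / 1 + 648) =1 / 1210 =0.00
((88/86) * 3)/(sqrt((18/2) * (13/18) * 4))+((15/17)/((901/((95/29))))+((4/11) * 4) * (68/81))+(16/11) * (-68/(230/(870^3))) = -2577765342965923043/9102847149+66 * sqrt(26)/559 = -283182315.96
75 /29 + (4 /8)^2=329 /116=2.84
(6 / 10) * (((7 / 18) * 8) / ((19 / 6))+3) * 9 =2043 / 95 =21.51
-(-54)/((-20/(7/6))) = -63/20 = -3.15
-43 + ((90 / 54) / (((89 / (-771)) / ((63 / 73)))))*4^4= -21003851 / 6497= -3232.85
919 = 919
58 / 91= 0.64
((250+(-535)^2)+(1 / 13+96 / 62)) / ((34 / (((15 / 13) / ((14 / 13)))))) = 432937800 / 47957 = 9027.62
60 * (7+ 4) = 660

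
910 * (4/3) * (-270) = -327600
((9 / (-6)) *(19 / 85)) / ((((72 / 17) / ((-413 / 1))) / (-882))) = -1153509 / 40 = -28837.72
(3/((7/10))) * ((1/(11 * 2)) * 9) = 135/77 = 1.75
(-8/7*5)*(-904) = 36160/7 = 5165.71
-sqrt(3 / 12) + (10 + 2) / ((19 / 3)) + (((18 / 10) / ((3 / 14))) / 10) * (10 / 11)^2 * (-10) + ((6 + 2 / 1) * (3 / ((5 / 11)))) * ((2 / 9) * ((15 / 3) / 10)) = 22019 / 68970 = 0.32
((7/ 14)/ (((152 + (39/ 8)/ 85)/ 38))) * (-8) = -103360/ 103399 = -1.00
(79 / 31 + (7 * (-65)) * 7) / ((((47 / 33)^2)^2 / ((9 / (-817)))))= 1052983999584 / 123587680687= 8.52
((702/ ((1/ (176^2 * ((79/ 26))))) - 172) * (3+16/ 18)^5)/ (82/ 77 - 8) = -8474073044.71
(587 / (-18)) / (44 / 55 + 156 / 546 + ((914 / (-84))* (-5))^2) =-287630 / 26115701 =-0.01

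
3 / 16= 0.19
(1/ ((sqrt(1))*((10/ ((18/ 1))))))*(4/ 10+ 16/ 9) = 98/ 25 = 3.92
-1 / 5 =-0.20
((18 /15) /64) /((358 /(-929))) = -2787 /57280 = -0.05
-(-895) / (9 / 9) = 895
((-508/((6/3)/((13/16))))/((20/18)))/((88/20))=-14859/352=-42.21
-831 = -831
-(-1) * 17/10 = 17/10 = 1.70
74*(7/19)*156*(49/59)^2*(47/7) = 1302705768/66139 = 19696.48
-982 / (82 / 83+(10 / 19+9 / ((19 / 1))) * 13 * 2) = -40753 / 1120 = -36.39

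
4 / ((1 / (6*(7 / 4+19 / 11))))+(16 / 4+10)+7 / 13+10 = 15443 / 143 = 107.99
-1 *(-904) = 904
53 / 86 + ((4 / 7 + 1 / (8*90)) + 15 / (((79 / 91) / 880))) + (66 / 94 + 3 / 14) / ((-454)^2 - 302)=1259189383635230771 / 82807344713520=15206.25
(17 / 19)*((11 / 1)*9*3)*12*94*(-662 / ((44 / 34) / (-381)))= 1110001782024 / 19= 58421146422.32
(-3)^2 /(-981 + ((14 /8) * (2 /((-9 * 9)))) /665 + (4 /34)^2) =-40029390 /4363142239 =-0.01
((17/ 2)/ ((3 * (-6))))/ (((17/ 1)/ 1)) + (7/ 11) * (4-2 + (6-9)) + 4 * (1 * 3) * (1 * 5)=23497/ 396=59.34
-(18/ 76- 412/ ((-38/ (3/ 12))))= -56/ 19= -2.95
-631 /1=-631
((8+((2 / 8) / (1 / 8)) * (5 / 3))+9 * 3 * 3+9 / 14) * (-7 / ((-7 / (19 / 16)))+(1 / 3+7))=1597145 / 2016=792.23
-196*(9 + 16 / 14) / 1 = -1988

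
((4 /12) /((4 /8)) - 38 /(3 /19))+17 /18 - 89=-5905 /18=-328.06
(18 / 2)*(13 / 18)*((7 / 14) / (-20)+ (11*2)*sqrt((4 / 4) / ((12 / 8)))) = -13 / 80+ 143*sqrt(6) / 3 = 116.60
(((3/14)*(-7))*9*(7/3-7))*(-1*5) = -315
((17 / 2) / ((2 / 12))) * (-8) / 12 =-34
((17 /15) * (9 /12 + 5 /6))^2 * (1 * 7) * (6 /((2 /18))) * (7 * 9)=76681.82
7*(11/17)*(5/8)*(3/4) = 1155/544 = 2.12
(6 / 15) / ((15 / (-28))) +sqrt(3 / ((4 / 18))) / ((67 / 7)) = -56 / 75 +21*sqrt(6) / 134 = -0.36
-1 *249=-249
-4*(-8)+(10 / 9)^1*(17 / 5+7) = 43.56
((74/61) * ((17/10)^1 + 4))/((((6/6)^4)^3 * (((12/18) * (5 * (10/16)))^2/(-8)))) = -2429568/190625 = -12.75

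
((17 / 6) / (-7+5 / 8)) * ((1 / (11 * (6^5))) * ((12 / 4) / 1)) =-1 / 64152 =-0.00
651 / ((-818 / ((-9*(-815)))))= -4775085 / 818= -5837.51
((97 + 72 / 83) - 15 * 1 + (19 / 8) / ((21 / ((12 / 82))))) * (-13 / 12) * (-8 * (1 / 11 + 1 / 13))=31590084 / 262031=120.56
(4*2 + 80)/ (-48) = -11/ 6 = -1.83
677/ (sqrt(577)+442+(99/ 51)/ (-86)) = 639563255354/ 416303656053 - 1447049588 * sqrt(577)/ 416303656053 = 1.45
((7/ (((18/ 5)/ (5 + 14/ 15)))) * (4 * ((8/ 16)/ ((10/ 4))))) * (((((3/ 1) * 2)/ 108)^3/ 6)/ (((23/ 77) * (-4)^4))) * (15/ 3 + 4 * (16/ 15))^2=926847691/ 3129124608000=0.00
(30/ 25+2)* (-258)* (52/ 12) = -17888/ 5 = -3577.60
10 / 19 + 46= 884 / 19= 46.53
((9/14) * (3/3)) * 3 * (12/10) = 81/35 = 2.31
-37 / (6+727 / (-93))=3441 / 169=20.36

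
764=764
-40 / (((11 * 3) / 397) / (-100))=1588000 / 33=48121.21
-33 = -33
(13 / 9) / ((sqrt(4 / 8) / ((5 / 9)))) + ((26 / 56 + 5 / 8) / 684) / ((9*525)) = 1.13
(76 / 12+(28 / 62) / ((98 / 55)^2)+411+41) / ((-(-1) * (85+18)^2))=29249825 / 676832982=0.04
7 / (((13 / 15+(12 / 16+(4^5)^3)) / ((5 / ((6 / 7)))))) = 2450 / 64424509537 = 0.00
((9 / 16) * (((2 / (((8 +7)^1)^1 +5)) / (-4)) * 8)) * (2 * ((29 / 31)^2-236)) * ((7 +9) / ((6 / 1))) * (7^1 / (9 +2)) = 949011 / 10571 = 89.77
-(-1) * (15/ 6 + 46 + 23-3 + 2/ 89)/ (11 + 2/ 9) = 109773/ 17978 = 6.11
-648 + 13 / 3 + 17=-1880 / 3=-626.67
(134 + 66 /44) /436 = 271 /872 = 0.31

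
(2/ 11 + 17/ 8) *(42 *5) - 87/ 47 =997977/ 2068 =482.58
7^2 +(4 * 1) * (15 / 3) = 69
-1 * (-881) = 881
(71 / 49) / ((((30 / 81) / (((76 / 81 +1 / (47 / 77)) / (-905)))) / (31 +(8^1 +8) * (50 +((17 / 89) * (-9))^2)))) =-323003533127 / 33018134030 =-9.78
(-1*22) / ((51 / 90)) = -660 / 17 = -38.82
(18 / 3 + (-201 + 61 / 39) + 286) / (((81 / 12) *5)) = 2888 / 1053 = 2.74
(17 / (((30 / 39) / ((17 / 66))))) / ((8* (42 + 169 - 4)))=3757 / 1092960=0.00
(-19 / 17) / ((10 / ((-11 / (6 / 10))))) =209 / 102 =2.05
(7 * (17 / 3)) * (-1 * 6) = -238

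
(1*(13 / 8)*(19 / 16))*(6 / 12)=247 / 256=0.96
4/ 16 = 1/ 4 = 0.25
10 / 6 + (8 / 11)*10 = 8.94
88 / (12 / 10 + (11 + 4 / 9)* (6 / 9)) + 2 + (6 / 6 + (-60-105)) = -152.03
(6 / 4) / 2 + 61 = 247 / 4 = 61.75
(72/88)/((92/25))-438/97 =-421431/98164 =-4.29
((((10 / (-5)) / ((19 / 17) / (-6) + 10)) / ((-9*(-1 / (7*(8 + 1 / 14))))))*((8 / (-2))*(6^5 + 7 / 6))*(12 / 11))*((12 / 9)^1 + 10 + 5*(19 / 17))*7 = 72808465552 / 14157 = 5142930.39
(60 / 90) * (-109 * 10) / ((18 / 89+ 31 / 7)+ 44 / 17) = -23088380 / 229371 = -100.66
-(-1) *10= 10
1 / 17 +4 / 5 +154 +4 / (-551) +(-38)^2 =74882213 / 46835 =1598.85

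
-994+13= -981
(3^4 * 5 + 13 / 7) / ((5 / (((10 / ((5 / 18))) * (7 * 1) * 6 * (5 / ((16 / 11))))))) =422928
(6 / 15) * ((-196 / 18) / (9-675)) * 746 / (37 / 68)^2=338051392 / 20514465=16.48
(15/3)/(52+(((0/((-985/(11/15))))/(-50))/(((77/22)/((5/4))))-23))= 5/29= 0.17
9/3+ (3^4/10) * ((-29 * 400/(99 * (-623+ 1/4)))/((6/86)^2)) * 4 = 1255.42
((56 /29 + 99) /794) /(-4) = -2927 /92104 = -0.03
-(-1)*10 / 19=10 / 19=0.53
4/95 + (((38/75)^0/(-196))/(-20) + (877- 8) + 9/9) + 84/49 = 12985687/14896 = 871.76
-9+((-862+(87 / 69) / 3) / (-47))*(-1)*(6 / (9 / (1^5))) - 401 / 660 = -46721423 / 2140380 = -21.83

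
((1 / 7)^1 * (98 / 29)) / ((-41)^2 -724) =14 / 27753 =0.00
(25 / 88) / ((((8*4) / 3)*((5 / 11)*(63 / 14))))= 5 / 384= 0.01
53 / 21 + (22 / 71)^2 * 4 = 307829 / 105861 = 2.91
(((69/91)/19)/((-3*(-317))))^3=12167/164650391035760357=0.00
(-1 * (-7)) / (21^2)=1 / 63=0.02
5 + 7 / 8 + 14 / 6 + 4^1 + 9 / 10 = 13.11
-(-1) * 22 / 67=22 / 67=0.33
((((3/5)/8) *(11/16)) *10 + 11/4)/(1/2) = 209/32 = 6.53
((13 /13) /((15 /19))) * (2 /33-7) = -8.79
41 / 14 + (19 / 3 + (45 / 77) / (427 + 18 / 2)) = 932957 / 100716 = 9.26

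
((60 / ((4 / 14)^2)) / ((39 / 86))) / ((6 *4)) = 10535 / 156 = 67.53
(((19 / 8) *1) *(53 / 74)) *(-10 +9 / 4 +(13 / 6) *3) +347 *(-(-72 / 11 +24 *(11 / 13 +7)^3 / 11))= -20797911371213 / 57227456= -363425.40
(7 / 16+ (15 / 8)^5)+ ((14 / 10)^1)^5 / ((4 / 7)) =3381627483 / 102400000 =33.02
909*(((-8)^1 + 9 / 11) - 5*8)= -471771 / 11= -42888.27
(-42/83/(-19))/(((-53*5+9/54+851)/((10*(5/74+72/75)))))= 479052/1026067165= 0.00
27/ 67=0.40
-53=-53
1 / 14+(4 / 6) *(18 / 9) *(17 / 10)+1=701 / 210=3.34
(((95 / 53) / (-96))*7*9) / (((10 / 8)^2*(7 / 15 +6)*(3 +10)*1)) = -0.01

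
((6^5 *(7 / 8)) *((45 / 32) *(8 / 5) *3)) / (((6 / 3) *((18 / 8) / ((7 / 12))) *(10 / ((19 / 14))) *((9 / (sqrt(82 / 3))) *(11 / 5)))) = 1197 *sqrt(246) / 88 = 213.34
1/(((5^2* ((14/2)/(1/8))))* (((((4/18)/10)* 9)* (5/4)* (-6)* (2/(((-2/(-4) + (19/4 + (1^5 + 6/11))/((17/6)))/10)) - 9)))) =509/1766100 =0.00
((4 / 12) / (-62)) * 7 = -7 / 186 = -0.04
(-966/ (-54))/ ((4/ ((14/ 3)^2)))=7889/ 81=97.40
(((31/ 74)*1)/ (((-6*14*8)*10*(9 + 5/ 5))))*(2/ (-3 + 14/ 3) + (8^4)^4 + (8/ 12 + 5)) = -130885864170458233/ 74592000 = -1754690371.23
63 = 63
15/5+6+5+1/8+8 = 22.12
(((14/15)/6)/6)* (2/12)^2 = 7/9720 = 0.00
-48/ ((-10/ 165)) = 792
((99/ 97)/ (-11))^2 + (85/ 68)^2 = 1.57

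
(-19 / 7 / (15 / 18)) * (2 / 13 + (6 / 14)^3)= -118218 / 156065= -0.76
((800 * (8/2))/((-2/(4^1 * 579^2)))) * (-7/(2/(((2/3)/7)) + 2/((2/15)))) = 417188800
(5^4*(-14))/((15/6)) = -3500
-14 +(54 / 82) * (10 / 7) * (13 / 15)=-3784 / 287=-13.18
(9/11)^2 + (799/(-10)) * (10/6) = -96193/726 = -132.50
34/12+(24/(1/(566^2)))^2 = 354682253039633/6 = 59113708839938.83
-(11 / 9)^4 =-14641 / 6561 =-2.23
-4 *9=-36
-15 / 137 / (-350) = 3 / 9590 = 0.00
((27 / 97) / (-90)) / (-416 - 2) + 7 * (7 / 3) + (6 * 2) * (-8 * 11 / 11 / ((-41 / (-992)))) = -115023730651 / 49871580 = -2306.40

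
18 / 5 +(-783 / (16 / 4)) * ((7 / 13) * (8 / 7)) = -7596 / 65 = -116.86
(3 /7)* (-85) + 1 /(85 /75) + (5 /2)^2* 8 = 1720 /119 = 14.45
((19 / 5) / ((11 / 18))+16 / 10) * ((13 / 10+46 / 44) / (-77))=-11094 / 46585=-0.24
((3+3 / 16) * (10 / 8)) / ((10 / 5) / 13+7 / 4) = 1105 / 528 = 2.09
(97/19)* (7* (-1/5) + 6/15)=-5.11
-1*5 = -5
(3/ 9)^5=1/ 243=0.00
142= 142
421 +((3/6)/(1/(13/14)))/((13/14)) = 843/2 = 421.50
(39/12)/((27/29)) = 377/108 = 3.49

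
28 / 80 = 7 / 20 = 0.35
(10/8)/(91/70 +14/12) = 75/148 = 0.51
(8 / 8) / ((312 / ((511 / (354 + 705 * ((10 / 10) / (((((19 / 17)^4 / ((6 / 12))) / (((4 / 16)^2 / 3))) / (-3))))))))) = 266376124 / 55278365337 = 0.00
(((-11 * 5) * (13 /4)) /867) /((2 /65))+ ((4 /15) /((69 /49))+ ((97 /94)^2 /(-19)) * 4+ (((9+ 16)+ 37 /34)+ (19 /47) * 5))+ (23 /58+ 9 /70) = 446481410762953 /20387948799960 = 21.90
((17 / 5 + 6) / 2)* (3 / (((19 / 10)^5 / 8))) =11280000 / 2476099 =4.56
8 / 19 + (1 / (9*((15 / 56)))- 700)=-699.16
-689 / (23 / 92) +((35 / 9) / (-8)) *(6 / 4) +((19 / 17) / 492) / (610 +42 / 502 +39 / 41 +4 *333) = -2811269320811 / 1019784372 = -2756.73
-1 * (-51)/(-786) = -17/262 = -0.06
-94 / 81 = -1.16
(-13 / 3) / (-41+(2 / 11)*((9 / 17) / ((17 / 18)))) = 41327 / 390045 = 0.11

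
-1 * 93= -93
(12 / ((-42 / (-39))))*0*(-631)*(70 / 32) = 0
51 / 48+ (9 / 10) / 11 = 1007 / 880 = 1.14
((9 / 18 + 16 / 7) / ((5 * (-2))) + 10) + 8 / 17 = 24257 / 2380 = 10.19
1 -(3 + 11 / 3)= -17 / 3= -5.67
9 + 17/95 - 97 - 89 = -16798/95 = -176.82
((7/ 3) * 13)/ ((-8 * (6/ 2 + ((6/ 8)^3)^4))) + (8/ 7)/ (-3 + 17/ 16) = -60943886720/ 33111870939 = -1.84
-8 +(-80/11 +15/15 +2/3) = -449/33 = -13.61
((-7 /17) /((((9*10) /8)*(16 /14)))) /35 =-7 /7650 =-0.00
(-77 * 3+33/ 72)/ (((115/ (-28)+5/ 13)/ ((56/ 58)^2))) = 197373176/ 3418665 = 57.73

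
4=4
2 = 2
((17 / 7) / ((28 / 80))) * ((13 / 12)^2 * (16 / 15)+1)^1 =20672 / 1323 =15.63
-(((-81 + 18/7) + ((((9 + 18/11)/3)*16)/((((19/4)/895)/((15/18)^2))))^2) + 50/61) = -9248685704098069/167866083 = -55095618.71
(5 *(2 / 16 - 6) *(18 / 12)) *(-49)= 34545 / 16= 2159.06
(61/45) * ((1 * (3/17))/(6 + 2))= 61/2040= 0.03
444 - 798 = -354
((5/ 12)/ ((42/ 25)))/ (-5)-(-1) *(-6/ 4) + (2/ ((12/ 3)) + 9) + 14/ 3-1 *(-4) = 8375/ 504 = 16.62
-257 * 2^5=-8224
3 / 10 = 0.30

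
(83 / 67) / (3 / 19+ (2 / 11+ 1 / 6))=104082 / 42545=2.45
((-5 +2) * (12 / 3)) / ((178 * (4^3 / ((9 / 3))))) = -9 / 2848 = -0.00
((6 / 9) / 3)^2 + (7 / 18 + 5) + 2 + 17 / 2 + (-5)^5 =-251834 / 81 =-3109.06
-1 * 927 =-927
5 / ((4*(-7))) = -5 / 28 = -0.18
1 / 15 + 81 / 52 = 1267 / 780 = 1.62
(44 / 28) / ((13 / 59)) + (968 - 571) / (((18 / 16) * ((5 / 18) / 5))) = 578681 / 91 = 6359.13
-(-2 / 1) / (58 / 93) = 3.21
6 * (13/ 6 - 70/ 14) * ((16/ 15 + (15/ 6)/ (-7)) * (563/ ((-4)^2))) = -1426079/ 3360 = -424.43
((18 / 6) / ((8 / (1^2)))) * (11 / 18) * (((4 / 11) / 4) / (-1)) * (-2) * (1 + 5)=0.25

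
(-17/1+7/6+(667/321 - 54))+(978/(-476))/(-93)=-80207744/1184169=-67.73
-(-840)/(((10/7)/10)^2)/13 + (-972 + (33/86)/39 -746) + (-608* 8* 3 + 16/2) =-14685865/1118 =-13135.84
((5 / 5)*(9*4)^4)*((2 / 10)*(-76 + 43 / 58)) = -733152384 / 29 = -25281116.69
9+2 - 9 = 2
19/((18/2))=19/9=2.11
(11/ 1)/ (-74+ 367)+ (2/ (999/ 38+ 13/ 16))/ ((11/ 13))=3312791/ 26554297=0.12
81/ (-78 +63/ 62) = -1674/ 1591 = -1.05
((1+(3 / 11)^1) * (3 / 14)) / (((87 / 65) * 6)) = 0.03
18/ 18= 1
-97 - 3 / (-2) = -191 / 2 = -95.50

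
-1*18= -18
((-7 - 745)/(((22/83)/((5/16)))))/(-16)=19505/352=55.41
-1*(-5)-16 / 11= 3.55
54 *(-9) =-486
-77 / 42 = -11 / 6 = -1.83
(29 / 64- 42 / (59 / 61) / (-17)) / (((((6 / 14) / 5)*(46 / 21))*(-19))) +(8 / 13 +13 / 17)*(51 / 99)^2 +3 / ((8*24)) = -366295928441 / 794261609856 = -0.46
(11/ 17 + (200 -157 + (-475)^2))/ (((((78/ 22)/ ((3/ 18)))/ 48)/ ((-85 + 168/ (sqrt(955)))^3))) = -785995044875304/ 2483 + 391872765639225024 * sqrt(955)/ 201557525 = -256468095560.37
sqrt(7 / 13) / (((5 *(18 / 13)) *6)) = sqrt(91) / 540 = 0.02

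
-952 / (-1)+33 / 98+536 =145857 / 98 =1488.34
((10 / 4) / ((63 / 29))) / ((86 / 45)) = 725 / 1204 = 0.60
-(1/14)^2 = -1/196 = -0.01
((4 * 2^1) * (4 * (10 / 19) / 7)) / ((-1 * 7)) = -320 / 931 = -0.34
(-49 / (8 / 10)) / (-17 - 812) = 245 / 3316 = 0.07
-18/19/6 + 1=16/19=0.84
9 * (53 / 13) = 36.69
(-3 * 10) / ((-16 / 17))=255 / 8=31.88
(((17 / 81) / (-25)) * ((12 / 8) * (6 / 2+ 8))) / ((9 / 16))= -1496 / 6075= -0.25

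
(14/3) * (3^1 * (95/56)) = 95/4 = 23.75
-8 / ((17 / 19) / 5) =-760 / 17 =-44.71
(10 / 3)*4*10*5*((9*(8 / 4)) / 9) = 4000 / 3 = 1333.33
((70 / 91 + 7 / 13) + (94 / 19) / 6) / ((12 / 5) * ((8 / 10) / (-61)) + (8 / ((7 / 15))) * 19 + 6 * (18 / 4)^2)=33733000 / 7074588573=0.00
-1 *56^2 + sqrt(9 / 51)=-3136 + sqrt(51) / 17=-3135.58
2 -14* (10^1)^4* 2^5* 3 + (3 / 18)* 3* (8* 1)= -13439994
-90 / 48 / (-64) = 15 / 512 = 0.03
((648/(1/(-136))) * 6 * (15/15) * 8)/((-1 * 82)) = 51587.12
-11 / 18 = -0.61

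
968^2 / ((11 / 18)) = 1533312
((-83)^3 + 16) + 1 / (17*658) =-571771.00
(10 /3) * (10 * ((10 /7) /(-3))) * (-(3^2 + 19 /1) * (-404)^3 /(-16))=16484816000 /9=1831646222.22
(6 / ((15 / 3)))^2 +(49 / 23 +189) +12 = 117628 / 575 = 204.57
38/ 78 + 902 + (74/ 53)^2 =99081937/ 109551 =904.44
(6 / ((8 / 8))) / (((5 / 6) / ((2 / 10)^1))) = 1.44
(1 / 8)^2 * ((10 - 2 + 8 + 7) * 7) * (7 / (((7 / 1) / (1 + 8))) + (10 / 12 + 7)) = 42.35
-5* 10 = -50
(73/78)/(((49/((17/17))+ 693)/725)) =52925/57876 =0.91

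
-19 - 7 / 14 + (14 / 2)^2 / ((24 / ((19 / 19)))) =-419 / 24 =-17.46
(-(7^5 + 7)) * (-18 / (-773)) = -302652 / 773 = -391.53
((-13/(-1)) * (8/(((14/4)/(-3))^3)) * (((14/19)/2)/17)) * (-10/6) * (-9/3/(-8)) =14040/15827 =0.89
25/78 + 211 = 16483/78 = 211.32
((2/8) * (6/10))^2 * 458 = 10.30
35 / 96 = 0.36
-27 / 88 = -0.31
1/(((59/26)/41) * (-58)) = -533/1711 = -0.31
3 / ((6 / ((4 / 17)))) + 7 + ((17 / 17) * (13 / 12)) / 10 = 14741 / 2040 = 7.23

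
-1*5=-5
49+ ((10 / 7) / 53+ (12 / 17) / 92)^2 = 1031117222858 / 21042693721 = 49.00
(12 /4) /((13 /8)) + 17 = 245 /13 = 18.85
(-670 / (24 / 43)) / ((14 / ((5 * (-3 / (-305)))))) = -14405 / 3416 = -4.22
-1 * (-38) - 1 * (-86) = 124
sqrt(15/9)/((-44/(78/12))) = -13 * sqrt(15)/264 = -0.19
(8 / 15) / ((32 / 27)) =9 / 20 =0.45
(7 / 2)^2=49 / 4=12.25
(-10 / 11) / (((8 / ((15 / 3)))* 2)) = -0.28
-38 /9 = -4.22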